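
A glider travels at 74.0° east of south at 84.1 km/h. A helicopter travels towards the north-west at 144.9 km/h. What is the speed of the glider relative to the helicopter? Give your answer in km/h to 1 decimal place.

222.2 km/h

Taking east as x and north as y: glider velocity = (80.842, -23.181) km/h; helicopter velocity = (-102.460, 102.460) km/h.
Velocity of glider relative to helicopter = (80.842, -23.181) − (-102.460, 102.460) = (183.302, -125.641) km/h.
Magnitude = |(183.302, -125.641)| = 222.228 km/h.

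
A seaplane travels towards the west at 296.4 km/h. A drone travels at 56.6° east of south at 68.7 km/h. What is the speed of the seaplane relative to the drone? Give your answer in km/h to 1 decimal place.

Taking east as x and north as y: seaplane velocity = (-296.400, 0.000) km/h; drone velocity = (57.354, -37.818) km/h.
Velocity of seaplane relative to drone = (-296.400, 0.000) − (57.354, -37.818) = (-353.754, 37.818) km/h.
Magnitude = |(-353.754, 37.818)| = 355.770 km/h.

355.8 km/h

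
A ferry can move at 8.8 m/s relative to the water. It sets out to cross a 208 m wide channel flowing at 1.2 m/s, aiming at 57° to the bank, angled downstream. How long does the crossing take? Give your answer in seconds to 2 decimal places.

28.18 s

The component of the ferry's velocity perpendicular to the bank is 8.8 × sin 57° = 7.380 m/s.
The current is parallel to the bank, so it does not affect the crossing time.
Time = 208 / 7.380 = 28.183 s.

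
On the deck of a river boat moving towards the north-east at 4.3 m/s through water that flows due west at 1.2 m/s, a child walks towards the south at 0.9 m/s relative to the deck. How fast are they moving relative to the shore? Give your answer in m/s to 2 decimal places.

In east/north components (m/s): child relative to river boat = (0.000, -0.900); river boat relative to water = (3.041, 3.041); water relative to ground = (-1.200, 0.000).
Sum = (1.841, 2.141) m/s.
Speed = |(1.841, 2.141)| = 2.823 m/s.

2.82 m/s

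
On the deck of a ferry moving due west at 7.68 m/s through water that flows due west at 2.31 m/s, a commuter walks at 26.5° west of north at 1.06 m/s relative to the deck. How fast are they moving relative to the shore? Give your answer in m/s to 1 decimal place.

In east/north components (m/s): commuter relative to ferry = (-0.473, 0.949); ferry relative to water = (-7.680, 0.000); water relative to ground = (-2.310, 0.000).
Sum = (-10.463, 0.949) m/s.
Speed = |(-10.463, 0.949)| = 10.506 m/s.

10.5 m/s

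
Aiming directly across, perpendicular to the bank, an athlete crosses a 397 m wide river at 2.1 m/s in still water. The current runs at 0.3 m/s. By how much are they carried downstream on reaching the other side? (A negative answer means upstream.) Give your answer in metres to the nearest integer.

57 m

Perpendicular speed = 2.100 m/s; crossing time = 397 / 2.100 = 189.048 s.
Net downstream speed = 0.300 m/s.
Drift = 0.300 × 189.048 = 56.714 m (downstream).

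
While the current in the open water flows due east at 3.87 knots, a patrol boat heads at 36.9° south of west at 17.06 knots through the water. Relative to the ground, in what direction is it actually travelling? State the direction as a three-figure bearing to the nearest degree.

224°

Taking east as x and north as y: velocity relative to the water = (-13.643, -10.243) knots; the water relative to ground = (3.870, 0.000) knots.
Velocity relative to ground = (-13.643, -10.243) + (3.870, 0.000) = (-9.773, -10.243) knots.
Bearing = atan2(-9.77, -10.24) = 223.65° clockwise from north.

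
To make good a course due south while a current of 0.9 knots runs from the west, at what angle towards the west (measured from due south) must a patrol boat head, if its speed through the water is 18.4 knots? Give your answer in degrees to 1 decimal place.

The current pushes perpendicular to the desired track; the heading must have a component into the current equal to 0.9 knots: 18.4 sin θ = 0.9.
sin θ = 0.0489, so θ = 2.804°.

2.8°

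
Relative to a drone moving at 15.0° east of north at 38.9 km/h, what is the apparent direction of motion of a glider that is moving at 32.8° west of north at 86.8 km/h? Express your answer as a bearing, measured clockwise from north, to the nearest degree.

302°

Taking east as x and north as y: glider velocity = (-47.020, 72.961) km/h; drone velocity = (10.068, 37.575) km/h.
Velocity of glider relative to drone = (-47.020, 72.961) − (10.068, 37.575) = (-57.088, 35.387) km/h.
Bearing = atan2(-57.09, 35.39) = 301.79° clockwise from north.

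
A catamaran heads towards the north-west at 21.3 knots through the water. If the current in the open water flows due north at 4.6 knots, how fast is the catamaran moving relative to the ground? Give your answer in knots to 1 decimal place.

Taking east as x and north as y: velocity relative to the water = (-15.061, 15.061) knots; the water relative to ground = (0.000, 4.600) knots.
Velocity relative to ground = (-15.061, 15.061) + (0.000, 4.600) = (-15.061, 19.661) knots.
Speed = |(-15.061, 19.661)| = 24.767 knots.

24.8 knots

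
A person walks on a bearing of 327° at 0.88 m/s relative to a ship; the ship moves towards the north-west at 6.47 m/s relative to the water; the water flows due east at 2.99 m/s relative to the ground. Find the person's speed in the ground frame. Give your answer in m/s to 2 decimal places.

In east/north components (m/s): person relative to ship = (-0.479, 0.738); ship relative to water = (-4.575, 4.575); water relative to ground = (2.990, 0.000).
Sum = (-2.064, 5.313) m/s.
Speed = |(-2.064, 5.313)| = 5.700 m/s.

5.70 m/s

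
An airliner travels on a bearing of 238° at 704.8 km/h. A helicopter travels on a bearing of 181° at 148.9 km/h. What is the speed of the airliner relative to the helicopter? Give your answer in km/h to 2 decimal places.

636.08 km/h

Taking east as x and north as y: airliner velocity = (-597.704, -373.487) km/h; helicopter velocity = (-2.599, -148.877) km/h.
Velocity of airliner relative to helicopter = (-597.704, -373.487) − (-2.599, -148.877) = (-595.106, -224.610) km/h.
Magnitude = |(-595.106, -224.610)| = 636.082 km/h.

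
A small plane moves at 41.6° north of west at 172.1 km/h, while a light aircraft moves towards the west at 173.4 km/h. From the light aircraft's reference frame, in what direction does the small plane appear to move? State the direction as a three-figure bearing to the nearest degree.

Taking east as x and north as y: small plane velocity = (-128.696, 114.262) km/h; light aircraft velocity = (-173.400, 0.000) km/h.
Velocity of small plane relative to light aircraft = (-128.696, 114.262) − (-173.400, 0.000) = (44.704, 114.262) km/h.
Bearing = atan2(44.70, 114.26) = 21.37° clockwise from north.

021°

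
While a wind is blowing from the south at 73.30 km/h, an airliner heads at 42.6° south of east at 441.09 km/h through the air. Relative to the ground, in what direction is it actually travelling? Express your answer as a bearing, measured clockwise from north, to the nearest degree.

Taking east as x and north as y: velocity relative to the air = (324.685, -298.563) km/h; the air relative to ground = (0.000, 73.300) km/h.
Velocity relative to ground = (324.685, -298.563) + (0.000, 73.300) = (324.685, -225.263) km/h.
Bearing = atan2(324.69, -225.26) = 124.75° clockwise from north.

125°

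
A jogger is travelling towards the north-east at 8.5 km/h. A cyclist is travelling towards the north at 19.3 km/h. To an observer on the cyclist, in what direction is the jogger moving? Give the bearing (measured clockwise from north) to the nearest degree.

Taking east as x and north as y: jogger velocity = (6.010, 6.010) km/h; cyclist velocity = (0.000, 19.300) km/h.
Velocity of jogger relative to cyclist = (6.010, 6.010) − (0.000, 19.300) = (6.010, -13.290) km/h.
Bearing = atan2(6.01, -13.29) = 155.66° clockwise from north.

156°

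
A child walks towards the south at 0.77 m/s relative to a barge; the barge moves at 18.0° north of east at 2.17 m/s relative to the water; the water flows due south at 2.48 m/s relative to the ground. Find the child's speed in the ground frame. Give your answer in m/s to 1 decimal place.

In east/north components (m/s): child relative to barge = (0.000, -0.770); barge relative to water = (2.064, 0.671); water relative to ground = (0.000, -2.480).
Sum = (2.064, -2.579) m/s.
Speed = |(2.064, -2.579)| = 3.303 m/s.

3.3 m/s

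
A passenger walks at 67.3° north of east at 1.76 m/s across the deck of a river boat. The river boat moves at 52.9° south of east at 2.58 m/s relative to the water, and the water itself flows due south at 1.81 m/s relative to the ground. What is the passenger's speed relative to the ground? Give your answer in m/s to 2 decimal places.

In east/north components (m/s): passenger relative to river boat = (0.679, 1.624); river boat relative to water = (1.556, -2.058); water relative to ground = (0.000, -1.810).
Sum = (2.235, -2.244) m/s.
Speed = |(2.235, -2.244)| = 3.168 m/s.

3.17 m/s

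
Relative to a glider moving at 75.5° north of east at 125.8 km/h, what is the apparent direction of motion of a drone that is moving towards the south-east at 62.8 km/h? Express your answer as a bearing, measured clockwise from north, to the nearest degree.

176°

Taking east as x and north as y: drone velocity = (44.406, -44.406) km/h; glider velocity = (31.498, 121.793) km/h.
Velocity of drone relative to glider = (44.406, -44.406) − (31.498, 121.793) = (12.909, -166.199) km/h.
Bearing = atan2(12.91, -166.20) = 175.56° clockwise from north.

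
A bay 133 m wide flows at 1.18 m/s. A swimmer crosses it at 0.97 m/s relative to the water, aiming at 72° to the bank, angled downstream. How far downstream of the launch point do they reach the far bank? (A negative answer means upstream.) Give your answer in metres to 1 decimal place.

213.3 m

Perpendicular speed = 0.923 m/s; crossing time = 133 / 0.923 = 144.170 s.
Net downstream speed = 1.480 m/s.
Drift = 1.480 × 144.170 = 213.334 m (downstream).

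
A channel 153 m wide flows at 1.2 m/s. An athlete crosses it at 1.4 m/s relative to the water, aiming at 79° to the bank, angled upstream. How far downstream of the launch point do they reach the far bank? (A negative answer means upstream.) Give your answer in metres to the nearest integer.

Perpendicular speed = 1.374 m/s; crossing time = 153 / 1.374 = 111.331 s.
Net downstream speed = 0.933 m/s.
Drift = 0.933 × 111.331 = 103.857 m (downstream).

104 m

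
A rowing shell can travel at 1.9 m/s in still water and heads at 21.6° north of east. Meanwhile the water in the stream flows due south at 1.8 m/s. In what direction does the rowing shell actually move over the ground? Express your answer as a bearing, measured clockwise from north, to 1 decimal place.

121.9°

Taking east as x and north as y: velocity relative to the water = (1.767, 0.699) m/s; the water relative to ground = (0.000, -1.800) m/s.
Velocity relative to ground = (1.767, 0.699) + (0.000, -1.800) = (1.767, -1.101) m/s.
Bearing = atan2(1.77, -1.10) = 121.92° clockwise from north.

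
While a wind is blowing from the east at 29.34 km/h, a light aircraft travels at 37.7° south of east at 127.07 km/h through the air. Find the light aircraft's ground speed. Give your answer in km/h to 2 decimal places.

105.39 km/h

Taking east as x and north as y: velocity relative to the air = (100.541, -77.707) km/h; the air relative to ground = (-29.340, 0.000) km/h.
Velocity relative to ground = (100.541, -77.707) + (-29.340, 0.000) = (71.201, -77.707) km/h.
Speed = |(71.201, -77.707)| = 105.394 km/h.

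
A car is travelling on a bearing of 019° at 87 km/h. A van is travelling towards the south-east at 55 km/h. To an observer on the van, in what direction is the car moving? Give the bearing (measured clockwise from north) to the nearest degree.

Taking east as x and north as y: car velocity = (28.324, 82.260) km/h; van velocity = (38.891, -38.891) km/h.
Velocity of car relative to van = (28.324, 82.260) − (38.891, -38.891) = (-10.566, 121.151) km/h.
Bearing = atan2(-10.57, 121.15) = 355.02° clockwise from north.

355°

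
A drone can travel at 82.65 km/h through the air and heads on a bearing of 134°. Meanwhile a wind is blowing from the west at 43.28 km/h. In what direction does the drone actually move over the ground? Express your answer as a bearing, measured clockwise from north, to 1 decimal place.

119.2°

Taking east as x and north as y: velocity relative to the air = (59.453, -57.414) km/h; the air relative to ground = (43.280, 0.000) km/h.
Velocity relative to ground = (59.453, -57.414) + (43.280, 0.000) = (102.733, -57.414) km/h.
Bearing = atan2(102.73, -57.41) = 119.20° clockwise from north.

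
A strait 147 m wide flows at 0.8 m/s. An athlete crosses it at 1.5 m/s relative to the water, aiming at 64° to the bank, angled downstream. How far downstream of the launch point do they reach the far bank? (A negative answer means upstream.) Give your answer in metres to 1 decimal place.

Perpendicular speed = 1.348 m/s; crossing time = 147 / 1.348 = 109.035 s.
Net downstream speed = 1.458 m/s.
Drift = 1.458 × 109.035 = 158.925 m (downstream).

158.9 m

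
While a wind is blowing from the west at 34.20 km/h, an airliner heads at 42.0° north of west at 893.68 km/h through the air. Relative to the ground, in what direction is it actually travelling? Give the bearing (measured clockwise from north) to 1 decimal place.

313.5°

Taking east as x and north as y: velocity relative to the air = (-664.134, 597.989) km/h; the air relative to ground = (34.200, 0.000) km/h.
Velocity relative to ground = (-664.134, 597.989) + (34.200, 0.000) = (-629.934, 597.989) km/h.
Bearing = atan2(-629.93, 597.99) = 313.51° clockwise from north.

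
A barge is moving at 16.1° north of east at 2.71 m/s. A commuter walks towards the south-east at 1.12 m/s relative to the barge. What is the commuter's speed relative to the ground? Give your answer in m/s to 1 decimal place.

3.4 m/s

Taking east as x and north as y: barge velocity = (2.604, 0.752) m/s; commuter velocity relative to barge = (0.792, -0.792) m/s.
Velocity relative to ground = (2.604, 0.752) + (0.792, -0.792) = (3.396, -0.040) m/s.
Speed = |(3.396, -0.040)| = 3.396 m/s.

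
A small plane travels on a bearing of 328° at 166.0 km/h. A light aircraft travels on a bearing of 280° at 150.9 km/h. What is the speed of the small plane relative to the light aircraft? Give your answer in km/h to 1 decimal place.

Taking east as x and north as y: small plane velocity = (-87.967, 140.776) km/h; light aircraft velocity = (-148.607, 26.204) km/h.
Velocity of small plane relative to light aircraft = (-87.967, 140.776) − (-148.607, 26.204) = (60.641, 114.572) km/h.
Magnitude = |(60.641, 114.572)| = 129.631 km/h.

129.6 km/h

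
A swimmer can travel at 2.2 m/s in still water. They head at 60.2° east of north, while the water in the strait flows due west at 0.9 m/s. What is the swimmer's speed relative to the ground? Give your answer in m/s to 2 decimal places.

Taking east as x and north as y: velocity relative to the water = (1.909, 1.093) m/s; the water relative to ground = (-0.900, 0.000) m/s.
Velocity relative to ground = (1.909, 1.093) + (-0.900, 0.000) = (1.009, 1.093) m/s.
Speed = |(1.009, 1.093)| = 1.488 m/s.

1.49 m/s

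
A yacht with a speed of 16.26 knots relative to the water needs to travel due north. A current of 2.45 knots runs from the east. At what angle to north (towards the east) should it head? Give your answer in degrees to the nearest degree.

9°

The current pushes perpendicular to the desired track; the heading must have a component into the current equal to 2.45 knots: 16.26 sin θ = 2.45.
sin θ = 0.1507, so θ = 8.666°.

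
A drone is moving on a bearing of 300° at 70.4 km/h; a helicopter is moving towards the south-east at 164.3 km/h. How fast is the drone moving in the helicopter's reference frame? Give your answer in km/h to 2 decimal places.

Taking east as x and north as y: drone velocity = (-60.968, 35.200) km/h; helicopter velocity = (116.178, -116.178) km/h.
Velocity of drone relative to helicopter = (-60.968, 35.200) − (116.178, -116.178) = (-177.146, 151.378) km/h.
Magnitude = |(-177.146, 151.378)| = 233.015 km/h.

233.01 km/h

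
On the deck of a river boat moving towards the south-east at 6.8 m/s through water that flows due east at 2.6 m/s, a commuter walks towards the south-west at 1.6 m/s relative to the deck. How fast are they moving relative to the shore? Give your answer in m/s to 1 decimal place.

8.6 m/s

In east/north components (m/s): commuter relative to river boat = (-1.131, -1.131); river boat relative to water = (4.808, -4.808); water relative to ground = (2.600, 0.000).
Sum = (6.277, -5.940) m/s.
Speed = |(6.277, -5.940)| = 8.642 m/s.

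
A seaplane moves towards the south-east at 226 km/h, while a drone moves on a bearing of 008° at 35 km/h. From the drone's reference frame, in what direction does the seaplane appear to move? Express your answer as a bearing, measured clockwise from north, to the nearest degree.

Taking east as x and north as y: seaplane velocity = (159.806, -159.806) km/h; drone velocity = (4.871, 34.659) km/h.
Velocity of seaplane relative to drone = (159.806, -159.806) − (4.871, 34.659) = (154.935, -194.466) km/h.
Bearing = atan2(154.94, -194.47) = 141.45° clockwise from north.

141°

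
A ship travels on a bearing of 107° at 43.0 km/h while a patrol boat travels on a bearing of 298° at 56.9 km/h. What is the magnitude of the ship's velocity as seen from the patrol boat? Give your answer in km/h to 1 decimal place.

99.4 km/h

Taking east as x and north as y: ship velocity = (41.121, -12.572) km/h; patrol boat velocity = (-50.240, 26.713) km/h.
Velocity of ship relative to patrol boat = (41.121, -12.572) − (-50.240, 26.713) = (91.361, -39.285) km/h.
Magnitude = |(91.361, -39.285)| = 99.449 km/h.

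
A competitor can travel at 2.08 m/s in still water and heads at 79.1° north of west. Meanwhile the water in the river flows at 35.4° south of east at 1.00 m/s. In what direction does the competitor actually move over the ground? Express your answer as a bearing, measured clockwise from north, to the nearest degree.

Taking east as x and north as y: velocity relative to the water = (-0.393, 2.042) m/s; the water relative to ground = (0.815, -0.579) m/s.
Velocity relative to ground = (-0.393, 2.042) + (0.815, -0.579) = (0.422, 1.463) m/s.
Bearing = atan2(0.42, 1.46) = 16.08° clockwise from north.

016°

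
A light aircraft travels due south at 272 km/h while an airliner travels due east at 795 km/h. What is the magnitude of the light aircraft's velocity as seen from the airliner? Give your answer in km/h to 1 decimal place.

Taking east as x and north as y: light aircraft velocity = (0.000, -272.000) km/h; airliner velocity = (795.000, 0.000) km/h.
Velocity of light aircraft relative to airliner = (0.000, -272.000) − (795.000, 0.000) = (-795.000, -272.000) km/h.
Magnitude = |(-795.000, -272.000)| = 840.243 km/h.

840.2 km/h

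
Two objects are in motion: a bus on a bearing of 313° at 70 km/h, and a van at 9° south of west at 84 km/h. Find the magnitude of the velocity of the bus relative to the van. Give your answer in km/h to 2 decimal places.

Taking east as x and north as y: bus velocity = (-51.195, 47.740) km/h; van velocity = (-82.966, -13.140) km/h.
Velocity of bus relative to van = (-51.195, 47.740) − (-82.966, -13.140) = (31.771, 60.880) km/h.
Magnitude = |(31.771, 60.880)| = 68.672 km/h.

68.67 km/h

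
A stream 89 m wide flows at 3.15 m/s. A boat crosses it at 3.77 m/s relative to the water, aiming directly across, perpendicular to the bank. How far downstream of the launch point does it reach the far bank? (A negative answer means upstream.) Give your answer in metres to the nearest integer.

Perpendicular speed = 3.770 m/s; crossing time = 89 / 3.770 = 23.607 s.
Net downstream speed = 3.150 m/s.
Drift = 3.150 × 23.607 = 74.363 m (downstream).

74 m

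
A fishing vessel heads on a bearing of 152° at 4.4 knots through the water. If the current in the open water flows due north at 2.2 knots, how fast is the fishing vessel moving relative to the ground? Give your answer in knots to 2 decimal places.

Taking east as x and north as y: velocity relative to the water = (2.066, -3.885) knots; the water relative to ground = (0.000, 2.200) knots.
Velocity relative to ground = (2.066, -3.885) + (0.000, 2.200) = (2.066, -1.685) knots.
Speed = |(2.066, -1.685)| = 2.666 knots.

2.67 knots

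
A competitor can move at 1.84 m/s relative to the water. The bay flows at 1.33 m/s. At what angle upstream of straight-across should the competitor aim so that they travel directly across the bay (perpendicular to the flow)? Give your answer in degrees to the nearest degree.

To cancel the current, the upstream component of the competitor's velocity must equal the flow: 1.84 sin θ = 1.33.
sin θ = 1.33 / 1.84 = 0.7228.
θ = arcsin(0.7228) = 46.288°.

46°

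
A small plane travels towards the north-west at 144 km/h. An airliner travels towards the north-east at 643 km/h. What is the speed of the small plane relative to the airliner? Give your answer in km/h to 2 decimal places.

Taking east as x and north as y: small plane velocity = (-101.823, 101.823) km/h; airliner velocity = (454.670, 454.670) km/h.
Velocity of small plane relative to airliner = (-101.823, 101.823) − (454.670, 454.670) = (-556.493, -352.846) km/h.
Magnitude = |(-556.493, -352.846)| = 658.927 km/h.

658.93 km/h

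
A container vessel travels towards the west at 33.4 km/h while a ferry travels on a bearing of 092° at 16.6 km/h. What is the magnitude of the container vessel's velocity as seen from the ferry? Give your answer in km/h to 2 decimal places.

Taking east as x and north as y: container vessel velocity = (-33.400, 0.000) km/h; ferry velocity = (16.590, -0.579) km/h.
Velocity of container vessel relative to ferry = (-33.400, 0.000) − (16.590, -0.579) = (-49.990, 0.579) km/h.
Magnitude = |(-49.990, 0.579)| = 49.993 km/h.

49.99 km/h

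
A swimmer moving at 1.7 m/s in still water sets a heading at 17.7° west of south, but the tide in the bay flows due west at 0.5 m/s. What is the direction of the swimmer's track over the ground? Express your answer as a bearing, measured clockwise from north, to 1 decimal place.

212.1°

Taking east as x and north as y: velocity relative to the water = (-0.517, -1.620) m/s; the water relative to ground = (-0.500, 0.000) m/s.
Velocity relative to ground = (-0.517, -1.620) + (-0.500, 0.000) = (-1.017, -1.620) m/s.
Bearing = atan2(-1.02, -1.62) = 212.12° clockwise from north.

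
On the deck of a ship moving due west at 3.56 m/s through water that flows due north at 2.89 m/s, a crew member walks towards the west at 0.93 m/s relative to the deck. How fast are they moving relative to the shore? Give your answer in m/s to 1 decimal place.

5.3 m/s

In east/north components (m/s): crew member relative to ship = (-0.930, 0.000); ship relative to water = (-3.560, 0.000); water relative to ground = (0.000, 2.890).
Sum = (-4.490, 2.890) m/s.
Speed = |(-4.490, 2.890)| = 5.340 m/s.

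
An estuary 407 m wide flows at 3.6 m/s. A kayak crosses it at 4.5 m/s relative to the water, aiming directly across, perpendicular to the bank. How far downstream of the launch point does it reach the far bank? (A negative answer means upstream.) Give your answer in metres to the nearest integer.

326 m

Perpendicular speed = 4.500 m/s; crossing time = 407 / 4.500 = 90.444 s.
Net downstream speed = 3.600 m/s.
Drift = 3.600 × 90.444 = 325.600 m (downstream).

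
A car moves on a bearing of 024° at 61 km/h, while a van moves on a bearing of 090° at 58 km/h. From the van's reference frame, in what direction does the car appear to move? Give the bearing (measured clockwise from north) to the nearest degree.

Taking east as x and north as y: car velocity = (24.811, 55.726) km/h; van velocity = (58.000, 0.000) km/h.
Velocity of car relative to van = (24.811, 55.726) − (58.000, 0.000) = (-33.189, 55.726) km/h.
Bearing = atan2(-33.19, 55.73) = 329.22° clockwise from north.

329°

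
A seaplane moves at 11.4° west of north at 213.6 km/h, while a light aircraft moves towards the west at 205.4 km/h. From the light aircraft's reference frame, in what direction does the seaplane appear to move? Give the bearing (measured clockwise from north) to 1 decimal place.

Taking east as x and north as y: seaplane velocity = (-42.220, 209.386) km/h; light aircraft velocity = (-205.400, 0.000) km/h.
Velocity of seaplane relative to light aircraft = (-42.220, 209.386) − (-205.400, 0.000) = (163.180, 209.386) km/h.
Bearing = atan2(163.18, 209.39) = 37.93° clockwise from north.

037.9°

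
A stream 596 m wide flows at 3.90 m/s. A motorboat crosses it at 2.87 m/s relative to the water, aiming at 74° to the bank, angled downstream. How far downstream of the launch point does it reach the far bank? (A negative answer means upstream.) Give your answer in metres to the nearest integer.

1013 m

Perpendicular speed = 2.759 m/s; crossing time = 596 / 2.759 = 216.034 s.
Net downstream speed = 4.691 m/s.
Drift = 4.691 × 216.034 = 1013.434 m (downstream).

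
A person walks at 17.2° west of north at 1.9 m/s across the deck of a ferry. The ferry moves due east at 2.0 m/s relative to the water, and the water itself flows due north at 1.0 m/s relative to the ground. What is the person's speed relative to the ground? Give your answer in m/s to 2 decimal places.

3.16 m/s

In east/north components (m/s): person relative to ferry = (-0.562, 1.815); ferry relative to water = (2.000, 0.000); water relative to ground = (0.000, 1.000).
Sum = (1.438, 2.815) m/s.
Speed = |(1.438, 2.815)| = 3.161 m/s.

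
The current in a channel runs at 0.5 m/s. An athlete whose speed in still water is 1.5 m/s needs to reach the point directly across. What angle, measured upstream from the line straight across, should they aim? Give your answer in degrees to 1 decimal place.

To cancel the current, the upstream component of the athlete's velocity must equal the flow: 1.5 sin θ = 0.5.
sin θ = 0.5 / 1.5 = 0.3333.
θ = arcsin(0.3333) = 19.471°.

19.5°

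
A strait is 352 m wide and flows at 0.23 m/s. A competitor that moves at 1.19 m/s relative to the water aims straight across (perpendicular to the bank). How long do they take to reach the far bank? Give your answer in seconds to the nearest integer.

296 s

The component of the competitor's velocity perpendicular to the bank is 1.19 m/s.
The current is parallel to the bank, so it does not affect the crossing time.
Time = 352 / 1.190 = 295.798 s.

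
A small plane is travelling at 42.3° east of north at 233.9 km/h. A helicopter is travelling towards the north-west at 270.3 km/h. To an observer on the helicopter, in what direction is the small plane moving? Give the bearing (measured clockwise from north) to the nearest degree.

Taking east as x and north as y: small plane velocity = (157.418, 173.000) km/h; helicopter velocity = (-191.131, 191.131) km/h.
Velocity of small plane relative to helicopter = (157.418, 173.000) − (-191.131, 191.131) = (348.549, -18.131) km/h.
Bearing = atan2(348.55, -18.13) = 92.98° clockwise from north.

093°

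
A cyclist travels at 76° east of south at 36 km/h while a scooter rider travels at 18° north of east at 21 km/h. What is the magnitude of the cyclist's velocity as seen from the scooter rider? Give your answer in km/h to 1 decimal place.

Taking east as x and north as y: cyclist velocity = (34.931, -8.709) km/h; scooter rider velocity = (19.972, 6.489) km/h.
Velocity of cyclist relative to scooter rider = (34.931, -8.709) − (19.972, 6.489) = (14.958, -15.199) km/h.
Magnitude = |(14.958, -15.199)| = 21.325 km/h.

21.3 km/h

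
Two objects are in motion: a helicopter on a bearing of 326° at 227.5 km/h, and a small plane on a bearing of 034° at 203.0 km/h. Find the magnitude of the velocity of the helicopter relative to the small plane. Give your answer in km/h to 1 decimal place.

Taking east as x and north as y: helicopter velocity = (-127.216, 188.606) km/h; small plane velocity = (113.516, 168.295) km/h.
Velocity of helicopter relative to small plane = (-127.216, 188.606) − (113.516, 168.295) = (-240.733, 20.311) km/h.
Magnitude = |(-240.733, 20.311)| = 241.588 km/h.

241.6 km/h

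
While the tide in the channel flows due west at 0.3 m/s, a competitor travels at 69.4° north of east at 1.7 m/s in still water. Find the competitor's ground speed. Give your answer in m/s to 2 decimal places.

1.62 m/s

Taking east as x and north as y: velocity relative to the water = (0.598, 1.591) m/s; the water relative to ground = (-0.300, 0.000) m/s.
Velocity relative to ground = (0.598, 1.591) + (-0.300, 0.000) = (0.298, 1.591) m/s.
Speed = |(0.298, 1.591)| = 1.619 m/s.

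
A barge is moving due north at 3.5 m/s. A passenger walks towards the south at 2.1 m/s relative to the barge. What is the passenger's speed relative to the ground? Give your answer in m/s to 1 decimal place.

Taking east as x and north as y: barge velocity = (0.000, 3.500) m/s; passenger velocity relative to barge = (0.000, -2.100) m/s.
Velocity relative to ground = (0.000, 3.500) + (0.000, -2.100) = (0.000, 1.400) m/s.
Speed = |(0.000, 1.400)| = 1.400 m/s.

1.4 m/s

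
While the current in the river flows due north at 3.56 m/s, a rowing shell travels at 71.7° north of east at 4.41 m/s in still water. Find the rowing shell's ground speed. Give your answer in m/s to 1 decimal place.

7.9 m/s

Taking east as x and north as y: velocity relative to the water = (1.385, 4.187) m/s; the water relative to ground = (0.000, 3.560) m/s.
Velocity relative to ground = (1.385, 4.187) + (0.000, 3.560) = (1.385, 7.747) m/s.
Speed = |(1.385, 7.747)| = 7.870 m/s.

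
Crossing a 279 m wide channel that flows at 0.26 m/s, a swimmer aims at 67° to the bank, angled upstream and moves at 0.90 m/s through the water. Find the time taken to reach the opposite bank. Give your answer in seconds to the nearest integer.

337 s

The component of the swimmer's velocity perpendicular to the bank is 0.90 × sin 67° = 0.828 m/s.
The current is parallel to the bank, so it does not affect the crossing time.
Time = 279 / 0.828 = 336.772 s.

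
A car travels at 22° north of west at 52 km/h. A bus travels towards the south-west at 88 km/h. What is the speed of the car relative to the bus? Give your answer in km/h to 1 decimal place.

Taking east as x and north as y: car velocity = (-48.214, 19.480) km/h; bus velocity = (-62.225, -62.225) km/h.
Velocity of car relative to bus = (-48.214, 19.480) − (-62.225, -62.225) = (14.012, 81.705) km/h.
Magnitude = |(14.012, 81.705)| = 82.898 km/h.

82.9 km/h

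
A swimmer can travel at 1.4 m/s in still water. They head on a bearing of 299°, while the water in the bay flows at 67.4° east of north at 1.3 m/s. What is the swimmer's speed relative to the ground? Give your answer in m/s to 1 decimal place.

1.2 m/s

Taking east as x and north as y: velocity relative to the water = (-1.224, 0.679) m/s; the water relative to ground = (1.200, 0.500) m/s.
Velocity relative to ground = (-1.224, 0.679) + (1.200, 0.500) = (-0.024, 1.178) m/s.
Speed = |(-0.024, 1.178)| = 1.179 m/s.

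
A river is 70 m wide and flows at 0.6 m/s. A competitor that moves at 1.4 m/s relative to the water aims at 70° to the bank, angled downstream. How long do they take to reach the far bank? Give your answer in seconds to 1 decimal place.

53.2 s

The component of the competitor's velocity perpendicular to the bank is 1.4 × sin 70° = 1.316 m/s.
The current is parallel to the bank, so it does not affect the crossing time.
Time = 70 / 1.316 = 53.209 s.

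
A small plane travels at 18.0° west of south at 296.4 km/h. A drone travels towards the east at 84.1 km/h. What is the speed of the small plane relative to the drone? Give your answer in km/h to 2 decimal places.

332.16 km/h

Taking east as x and north as y: small plane velocity = (-91.593, -281.893) km/h; drone velocity = (84.100, 0.000) km/h.
Velocity of small plane relative to drone = (-91.593, -281.893) − (84.100, 0.000) = (-175.693, -281.893) km/h.
Magnitude = |(-175.693, -281.893)| = 332.162 km/h.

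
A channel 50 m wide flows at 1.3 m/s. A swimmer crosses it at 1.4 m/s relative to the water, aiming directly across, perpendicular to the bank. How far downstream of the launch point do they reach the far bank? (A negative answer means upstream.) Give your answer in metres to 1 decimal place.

46.4 m

Perpendicular speed = 1.400 m/s; crossing time = 50 / 1.400 = 35.714 s.
Net downstream speed = 1.300 m/s.
Drift = 1.300 × 35.714 = 46.429 m (downstream).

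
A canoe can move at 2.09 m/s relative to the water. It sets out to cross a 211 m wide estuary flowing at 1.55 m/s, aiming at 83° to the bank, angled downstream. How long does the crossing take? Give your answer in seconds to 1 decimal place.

101.7 s

The component of the canoe's velocity perpendicular to the bank is 2.09 × sin 83° = 2.074 m/s.
Only the cross-stream component determines the crossing time; the current contributes nothing perpendicular to the bank.
Time = 211 / 2.074 = 101.715 s.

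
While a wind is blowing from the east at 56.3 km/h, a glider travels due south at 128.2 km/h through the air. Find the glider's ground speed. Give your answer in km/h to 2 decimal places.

140.02 km/h

Taking east as x and north as y: velocity relative to the air = (0.000, -128.200) km/h; the air relative to ground = (-56.300, 0.000) km/h.
Velocity relative to ground = (0.000, -128.200) + (-56.300, 0.000) = (-56.300, -128.200) km/h.
Speed = |(-56.300, -128.200)| = 140.018 km/h.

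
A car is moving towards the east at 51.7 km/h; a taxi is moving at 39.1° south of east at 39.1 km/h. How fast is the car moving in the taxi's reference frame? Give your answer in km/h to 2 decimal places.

Taking east as x and north as y: car velocity = (51.700, 0.000) km/h; taxi velocity = (30.343, -24.659) km/h.
Velocity of car relative to taxi = (51.700, 0.000) − (30.343, -24.659) = (21.357, 24.659) km/h.
Magnitude = |(21.357, 24.659)| = 32.622 km/h.

32.62 km/h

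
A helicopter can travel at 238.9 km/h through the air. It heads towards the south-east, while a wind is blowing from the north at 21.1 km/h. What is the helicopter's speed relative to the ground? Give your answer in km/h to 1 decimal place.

254.3 km/h

Taking east as x and north as y: velocity relative to the air = (168.928, -168.928) km/h; the air relative to ground = (0.000, -21.100) km/h.
Velocity relative to ground = (168.928, -168.928) + (0.000, -21.100) = (168.928, -190.028) km/h.
Speed = |(168.928, -190.028)| = 254.258 km/h.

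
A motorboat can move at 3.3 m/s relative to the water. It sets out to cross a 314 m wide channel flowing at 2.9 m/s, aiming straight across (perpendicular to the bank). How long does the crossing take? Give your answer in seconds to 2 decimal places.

The component of the motorboat's velocity perpendicular to the bank is 3.3 m/s.
The flow acts along the bank and has no component across it.
Time = 314 / 3.300 = 95.152 s.

95.15 s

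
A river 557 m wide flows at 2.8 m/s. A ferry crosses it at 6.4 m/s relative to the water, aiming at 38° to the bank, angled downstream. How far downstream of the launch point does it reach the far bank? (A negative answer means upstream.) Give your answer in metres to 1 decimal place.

1108.7 m

Perpendicular speed = 3.940 m/s; crossing time = 557 / 3.940 = 141.362 s.
Net downstream speed = 7.843 m/s.
Drift = 7.843 × 141.362 = 1108.742 m (downstream).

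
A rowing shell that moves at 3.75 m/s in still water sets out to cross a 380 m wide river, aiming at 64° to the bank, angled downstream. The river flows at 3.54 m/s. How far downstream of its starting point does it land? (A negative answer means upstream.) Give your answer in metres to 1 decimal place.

Perpendicular speed = 3.370 m/s; crossing time = 380 / 3.370 = 112.744 s.
Net downstream speed = 5.184 m/s.
Drift = 5.184 × 112.744 = 584.451 m (downstream).

584.5 m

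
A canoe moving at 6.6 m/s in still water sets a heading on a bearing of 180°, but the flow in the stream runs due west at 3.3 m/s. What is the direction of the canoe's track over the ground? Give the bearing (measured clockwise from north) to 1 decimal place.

Taking east as x and north as y: velocity relative to the water = (0.000, -6.600) m/s; the water relative to ground = (-3.300, 0.000) m/s.
Velocity relative to ground = (0.000, -6.600) + (-3.300, 0.000) = (-3.300, -6.600) m/s.
Bearing = atan2(-3.30, -6.60) = 206.57° clockwise from north.

206.6°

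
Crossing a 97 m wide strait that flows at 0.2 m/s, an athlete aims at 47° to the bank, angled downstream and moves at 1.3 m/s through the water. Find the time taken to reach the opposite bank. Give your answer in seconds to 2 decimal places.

The component of the athlete's velocity perpendicular to the bank is 1.3 × sin 47° = 0.951 m/s.
The current is parallel to the bank, so it does not affect the crossing time.
Time = 97 / 0.951 = 102.024 s.

102.02 s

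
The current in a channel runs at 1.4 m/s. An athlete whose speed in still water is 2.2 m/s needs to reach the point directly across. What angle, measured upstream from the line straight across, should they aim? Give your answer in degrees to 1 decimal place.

39.5°

To cancel the current, the upstream component of the athlete's velocity must equal the flow: 2.2 sin θ = 1.4.
sin θ = 1.4 / 2.2 = 0.6364.
θ = arcsin(0.6364) = 39.521°.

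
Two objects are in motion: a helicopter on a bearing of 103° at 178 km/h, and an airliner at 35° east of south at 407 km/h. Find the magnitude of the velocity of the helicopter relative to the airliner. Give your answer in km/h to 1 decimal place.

299.4 km/h

Taking east as x and north as y: helicopter velocity = (173.438, -40.041) km/h; airliner velocity = (233.446, -333.395) km/h.
Velocity of helicopter relative to airliner = (173.438, -40.041) − (233.446, -333.395) = (-60.008, 293.354) km/h.
Magnitude = |(-60.008, 293.354)| = 299.428 km/h.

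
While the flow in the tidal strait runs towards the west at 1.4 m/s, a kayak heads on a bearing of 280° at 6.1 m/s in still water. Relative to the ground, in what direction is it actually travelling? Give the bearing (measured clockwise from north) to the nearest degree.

Taking east as x and north as y: velocity relative to the water = (-6.007, 1.059) m/s; the water relative to ground = (-1.400, 0.000) m/s.
Velocity relative to ground = (-6.007, 1.059) + (-1.400, 0.000) = (-7.407, 1.059) m/s.
Bearing = atan2(-7.41, 1.06) = 278.14° clockwise from north.

278°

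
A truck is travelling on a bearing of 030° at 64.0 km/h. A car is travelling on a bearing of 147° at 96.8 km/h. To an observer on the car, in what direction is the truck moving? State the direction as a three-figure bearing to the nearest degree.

Taking east as x and north as y: truck velocity = (32.000, 55.426) km/h; car velocity = (52.721, -81.183) km/h.
Velocity of truck relative to car = (32.000, 55.426) − (52.721, -81.183) = (-20.721, 136.609) km/h.
Bearing = atan2(-20.72, 136.61) = 351.38° clockwise from north.

351°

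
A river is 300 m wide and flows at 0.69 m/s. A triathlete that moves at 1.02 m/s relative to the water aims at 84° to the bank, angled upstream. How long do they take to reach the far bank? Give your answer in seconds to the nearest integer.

The component of the triathlete's velocity perpendicular to the bank is 1.02 × sin 84° = 1.014 m/s.
Only the cross-stream component determines the crossing time; the current contributes nothing perpendicular to the bank.
Time = 300 / 1.014 = 295.738 s.

296 s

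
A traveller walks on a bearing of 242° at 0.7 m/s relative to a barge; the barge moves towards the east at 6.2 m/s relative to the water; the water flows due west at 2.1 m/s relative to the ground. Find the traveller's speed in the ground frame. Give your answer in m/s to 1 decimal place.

3.5 m/s

In east/north components (m/s): traveller relative to barge = (-0.618, -0.329); barge relative to water = (6.200, 0.000); water relative to ground = (-2.100, 0.000).
Sum = (3.482, -0.329) m/s.
Speed = |(3.482, -0.329)| = 3.497 m/s.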